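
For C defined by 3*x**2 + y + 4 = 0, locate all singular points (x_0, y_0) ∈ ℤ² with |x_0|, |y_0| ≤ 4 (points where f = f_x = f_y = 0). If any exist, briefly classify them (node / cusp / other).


No singular points in the scanned grid; C is smooth there.

Compute partial derivatives:
  f_x = 6*x.
  f_y = 1.
f_y = 1 is a nonzero constant, so f_y never vanishes: no point (x, y) can satisfy f = f_x = f_y = 0. In particular no (x, y) ∈ {−4, ..., 4}² is singular; the curve is smooth.


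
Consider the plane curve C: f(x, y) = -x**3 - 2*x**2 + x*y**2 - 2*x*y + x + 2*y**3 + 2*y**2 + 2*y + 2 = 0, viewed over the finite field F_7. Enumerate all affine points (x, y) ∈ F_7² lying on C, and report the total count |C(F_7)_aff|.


Affine F_7-points: {(0, 6), (1, 0), (1, 2), (3, 5), (4, 3), (4, 5), (5, 0), (5, 2), (5, 5), (6, 0), (6, 1), (6, 2)}; count = 12.

For each of the 49 pairs (x, y) ∈ F_7², evaluate f(x, y) mod 7. Record the zeros.
  x = 0: [0↦2, 1↦1, 2↦2, 3↦3, 4↦2, 5↦4, 6↦0]  zeros at y ∈ {6}
  x = 1: [0↦0, 1↦5, 2↦0, 3↦4, 4↦1, 5↦3, 6↦1]  zeros at y ∈ {0, 2}
  x = 2: [0↦2, 1↦6, 2↦2, 3↦2, 4↦4, 5↦6, 6↦6]  zeros at y ∈ ∅
  x = 3: [0↦2, 1↦5, 2↦2, 3↦5, 4↦5, 5↦0, 6↦2]  zeros at y ∈ {5}
  x = 4: [0↦1, 1↦3, 2↦1, 3↦0, 4↦5, 5↦0, 6↦4]  zeros at y ∈ {3, 5}
  x = 5: [0↦0, 1↦1, 2↦0, 3↦2, 4↦5, 5↦0, 6↦6]  zeros at y ∈ {0, 2, 5}
  x = 6: [0↦0, 1↦0, 2↦0, 3↦5, 4↦6, 5↦1, 6↦2]  zeros at y ∈ {0, 1, 2}
Collecting zeros: affine points = {(0, 6), (1, 0), (1, 2), (3, 5), (4, 3), (4, 5), (5, 0), (5, 2), (5, 5), (6, 0), (6, 1), (6, 2)}.
Total count |C(F_7)_aff| = 12.


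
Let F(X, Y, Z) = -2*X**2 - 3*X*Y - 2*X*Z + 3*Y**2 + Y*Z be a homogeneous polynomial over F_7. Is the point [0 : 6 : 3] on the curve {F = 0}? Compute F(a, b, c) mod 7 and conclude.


F(0,6,3) ≡ 0 (mod 7); P is on the curve.

Evaluate F(0, 6, 3) term-by-term (mod 7).
  -2*X**2 ↦ -2·0·1·1 = 0
  -3*X*Y ↦ -3·0·6·1 = 0
  -2*X*Z ↦ -2·0·1·3 = 0
  3*Y**2 ↦ 3·1·36·1 = 108
  Y*Z ↦ 1·1·6·3 = 18
Sum: F(0, 6, 3) = (0) + (0) + (0) + (108) + (18) = 126.
Reducing mod 7: 126 ≡ 0 (mod 7).
Since F(a, b, c) ≡ 0 (mod 7), P lies on the curve.


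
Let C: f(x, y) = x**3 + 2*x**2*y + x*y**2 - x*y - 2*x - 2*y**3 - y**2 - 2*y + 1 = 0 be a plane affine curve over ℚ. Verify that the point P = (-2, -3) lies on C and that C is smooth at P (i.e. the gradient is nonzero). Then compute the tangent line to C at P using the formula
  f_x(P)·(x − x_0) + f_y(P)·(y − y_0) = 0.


Tangent line at P: 46*x - 28*y + 8 = 0.

Step 1: f(-2, -3) = 0, so P lies on C.
Step 2: partial derivatives
  f_x(x, y) = 3*x**2 + 4*x*y + y**2 - y - 2, f_y(x, y) = 2*x**2 + 2*x*y - x - 6*y**2 - 2*y - 2.
  f_x(P) = 46, f_y(P) = -28 (gradient nonzero, so P is smooth).
Step 3: tangent line at P: 46·(x − -2) + -28·(y − -3) = 0.
Expanding: 46*x - 28*y + 8 = 0.


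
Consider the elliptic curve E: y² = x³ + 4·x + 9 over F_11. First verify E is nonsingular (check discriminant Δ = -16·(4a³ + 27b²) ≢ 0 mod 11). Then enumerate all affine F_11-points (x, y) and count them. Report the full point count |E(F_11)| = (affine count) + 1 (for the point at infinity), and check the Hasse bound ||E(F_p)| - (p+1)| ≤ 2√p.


Affine points = {(0, 3), (0, 8), (1, 5), (1, 6), (2, 5), (2, 6), (3, 2), (3, 9), (4, 1), (4, 10), (5, 0), (8, 5), (8, 6), (9, 2), (9, 9), (10, 2), (10, 9)}; affine count = 17; |E(F_11)| = 18.

Discriminant check: Δ ∝ 4a³ + 27b² = 4·4³ + 27·9² = 4·64 + 27·81 ≡ 1 (mod 11). Nonzero ⇒ E is nonsingular.
For each x ∈ F_11, compute rhs = x³ + 4·x + 9 mod 11, then count y ∈ F_11 with y² ≡ rhs.
  x = 0: rhs = 9, matching y values: 3, 8 (2 points).
  x = 1: rhs = 3, matching y values: 5, 6 (2 points).
  x = 2: rhs = 3, matching y values: 5, 6 (2 points).
  x = 3: rhs = 4, matching y values: 2, 9 (2 points).
  x = 4: rhs = 1, matching y values: 1, 10 (2 points).
  x = 5: rhs = 0, matching y values: 0 (1 points).
  x = 6: rhs = 7, matching y values: none (0 points).
  x = 7: rhs = 6, matching y values: none (0 points).
  x = 8: rhs = 3, matching y values: 5, 6 (2 points).
  x = 9: rhs = 4, matching y values: 2, 9 (2 points).
  x = 10: rhs = 4, matching y values: 2, 9 (2 points).
Total affine count: 17.
Full point count |E(F_11)| = 17 + 1 = 18.
Hasse bound: |18 − (11+1)| = |6| = 6 ≤ 2√11 ≈ 6.6332 ✓.


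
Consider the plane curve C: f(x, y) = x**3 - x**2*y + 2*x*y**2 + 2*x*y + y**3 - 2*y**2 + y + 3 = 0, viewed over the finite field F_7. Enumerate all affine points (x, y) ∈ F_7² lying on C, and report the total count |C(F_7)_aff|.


Affine F_7-points: {(1, 1), (3, 5), (3, 6), (5, 2)}; count = 4.

For each of the 49 pairs (x, y) ∈ F_7², evaluate f(x, y) mod 7. Record the zeros.
  x = 0: [0↦3, 1↦3, 2↦5, 3↦1, 4↦4, 5↦6, 6↦6]  zeros at y ∈ ∅
  x = 1: [0↦4, 1↦0, 2↦2, 3↦2, 4↦6, 5↦6, 6↦1]  zeros at y ∈ {1}
  x = 2: [0↦4, 1↦1, 2↦1, 3↦3, 4↦6, 5↦2, 6↦4]  zeros at y ∈ ∅
  x = 3: [0↦2, 1↦5, 2↦1, 3↦3, 4↦3, 5↦0, 6↦0]  zeros at y ∈ {5, 6}
  x = 4: [0↦4, 1↦4, 2↦1, 3↦1, 4↦3, 5↦6, 6↦2]  zeros at y ∈ ∅
  x = 5: [0↦2, 1↦4, 2↦0, 3↦3, 4↦5, 5↦5, 6↦2]  zeros at y ∈ {2}
  x = 6: [0↦2, 1↦4, 2↦4, 3↦1, 4↦1, 5↦3, 6↦6]  zeros at y ∈ ∅
Collecting zeros: affine points = {(1, 1), (3, 5), (3, 6), (5, 2)}.
Total count |C(F_7)_aff| = 4.


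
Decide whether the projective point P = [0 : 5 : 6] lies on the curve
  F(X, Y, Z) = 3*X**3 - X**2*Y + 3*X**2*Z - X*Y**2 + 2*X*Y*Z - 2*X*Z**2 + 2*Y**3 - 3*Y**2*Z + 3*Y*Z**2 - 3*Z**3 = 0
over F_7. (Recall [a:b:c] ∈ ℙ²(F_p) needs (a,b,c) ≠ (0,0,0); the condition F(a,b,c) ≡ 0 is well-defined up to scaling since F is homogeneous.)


F(0,5,6) ≡ 0 (mod 7); P is on the curve.

Evaluate F(0, 5, 6) term-by-term (mod 7).
  3*X**3 ↦ 3·0·1·1 = 0
  -X**2*Y ↦ -1·0·5·1 = 0
  3*X**2*Z ↦ 3·0·1·6 = 0
  -X*Y**2 ↦ -1·0·25·1 = 0
  2*X*Y*Z ↦ 2·0·5·6 = 0
  -2*X*Z**2 ↦ -2·0·1·36 = 0
  2*Y**3 ↦ 2·1·125·1 = 250
  -3*Y**2*Z ↦ -3·1·25·6 = -450
  3*Y*Z**2 ↦ 3·1·5·36 = 540
  -3*Z**3 ↦ -3·1·1·216 = -648
Sum: F(0, 5, 6) = (0) + (0) + (0) + (0) + (0) + (0) + (250) + (-450) + (540) + (-648) = -308.
Reducing mod 7: -308 ≡ 0 (mod 7).
Since F(a, b, c) ≡ 0 (mod 7), P lies on the curve.


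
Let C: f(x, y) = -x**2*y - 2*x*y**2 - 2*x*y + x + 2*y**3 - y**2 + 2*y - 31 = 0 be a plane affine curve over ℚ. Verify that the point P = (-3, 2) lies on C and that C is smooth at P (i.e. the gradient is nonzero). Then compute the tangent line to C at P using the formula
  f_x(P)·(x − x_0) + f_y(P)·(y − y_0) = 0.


Tangent line at P: x + 43*y - 83 = 0.

Step 1: f(-3, 2) = 0, so P lies on C.
Step 2: partial derivatives
  f_x(x, y) = -2*x*y - 2*y**2 - 2*y + 1, f_y(x, y) = -x**2 - 4*x*y - 2*x + 6*y**2 - 2*y + 2.
  f_x(P) = 1, f_y(P) = 43 (gradient nonzero, so P is smooth).
Step 3: tangent line at P: 1·(x − -3) + 43·(y − 2) = 0.
Expanding: x + 43*y - 83 = 0.


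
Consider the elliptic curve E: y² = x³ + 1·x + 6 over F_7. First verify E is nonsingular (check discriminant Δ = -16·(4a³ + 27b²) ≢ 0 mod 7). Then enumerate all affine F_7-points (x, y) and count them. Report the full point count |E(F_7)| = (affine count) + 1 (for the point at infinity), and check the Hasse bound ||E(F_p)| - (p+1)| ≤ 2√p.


Affine points = {(1, 1), (1, 6), (2, 3), (2, 4), (3, 1), (3, 6), (4, 2), (4, 5), (6, 2), (6, 5)}; affine count = 10; |E(F_7)| = 11.

Discriminant check: Δ ∝ 4a³ + 27b² = 4·1³ + 27·6² = 4·1 + 27·36 ≡ 3 (mod 7). Nonzero ⇒ E is nonsingular.
For each x ∈ F_7, compute rhs = x³ + 1·x + 6 mod 7, then count y ∈ F_7 with y² ≡ rhs.
  x = 0: rhs = 6, matching y values: none (0 points).
  x = 1: rhs = 1, matching y values: 1, 6 (2 points).
  x = 2: rhs = 2, matching y values: 3, 4 (2 points).
  x = 3: rhs = 1, matching y values: 1, 6 (2 points).
  x = 4: rhs = 4, matching y values: 2, 5 (2 points).
  x = 5: rhs = 3, matching y values: none (0 points).
  x = 6: rhs = 4, matching y values: 2, 5 (2 points).
Total affine count: 10.
Full point count |E(F_7)| = 10 + 1 = 11.
Hasse bound: |11 − (7+1)| = |3| = 3 ≤ 2√7 ≈ 5.2915 ✓.


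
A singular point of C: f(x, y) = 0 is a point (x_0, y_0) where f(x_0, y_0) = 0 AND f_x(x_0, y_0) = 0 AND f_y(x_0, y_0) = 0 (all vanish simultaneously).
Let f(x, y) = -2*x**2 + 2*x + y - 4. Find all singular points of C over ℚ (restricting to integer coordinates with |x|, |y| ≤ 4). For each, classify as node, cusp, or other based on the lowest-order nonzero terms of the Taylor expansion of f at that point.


No singular points in the scanned grid; C is smooth there.

Compute partial derivatives:
  f_x = 2 - 4*x.
  f_y = 1.
f_y = 1 is a nonzero constant, so f_y never vanishes: no point (x, y) can satisfy f = f_x = f_y = 0. In particular no (x, y) ∈ {−4, ..., 4}² is singular; the curve is smooth.


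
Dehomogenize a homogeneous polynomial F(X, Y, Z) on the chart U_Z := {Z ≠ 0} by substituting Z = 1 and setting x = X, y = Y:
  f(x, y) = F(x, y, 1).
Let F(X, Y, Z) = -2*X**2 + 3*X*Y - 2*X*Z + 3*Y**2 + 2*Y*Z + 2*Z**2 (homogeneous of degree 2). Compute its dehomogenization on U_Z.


f(x, y) = -2*x**2 + 3*x*y - 2*x + 3*y**2 + 2*y + 2

On U_Z we set Z = 1. Each monomial c·X^i·Y^j·Z^k in F becomes c·x^i·y^j·1^k = c·x^i·y^j.
Substituting Z = 1: F(X, Y, 1) = -2*x**2 + 3*x*y - 2*x + 3*y**2 + 2*y + 2.
Note: deg(f) ≤ deg(F) = 2; strict inequality happens when F is divisible by Z (lost terms).


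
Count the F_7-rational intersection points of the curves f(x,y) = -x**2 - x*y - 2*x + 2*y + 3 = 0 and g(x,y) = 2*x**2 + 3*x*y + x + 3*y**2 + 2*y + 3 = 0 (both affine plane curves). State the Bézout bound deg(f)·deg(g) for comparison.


Common zeros: ∅; count = 0; Bézout bound = 4.

deg(f) = 2, deg(g) = 2, so Bézout bound = 4.
Scan x ∈ F_7. For each x, list the y ∈ F_7 with f(x, y) ≡ 0 and those with g(x, y) ≡ 0 (mod 7); the common zeros in that column are the intersection.
  x = 0: f ≡ 0 at y ∈ {2}; g ≡ 0 at y ∈ ∅; common: ∅.
  x = 1: f ≡ 0 at y ∈ {0}; g ≡ 0 at y ∈ {1, 2}; common: ∅.
  x = 2: f ≡ 0 at y ∈ ∅; g ≡ 0 at y ∈ ∅; common: ∅.
  x = 3: f ≡ 0 at y ∈ {2}; g ≡ 0 at y ∈ {3, 5}; common: ∅.
  x = 4: f ≡ 0 at y ∈ {0}; g ≡ 0 at y ∈ {1, 6}; common: ∅.
  x = 5: f ≡ 0 at y ∈ {1}; g ≡ 0 at y ∈ ∅; common: ∅.
  x = 6: f ≡ 0 at y ∈ {1}; g ≡ 0 at y ∈ {2, 3}; common: ∅.
Collecting: common zeros = ∅, so the count is 0.
Comparison with the Bézout bound: 0 ≤ 4 = deg(f)·deg(g), as expected for curves with no common component (the affine F_7-count falls short of the bound because intersections may lie at infinity, over extension fields, or carry multiplicity).


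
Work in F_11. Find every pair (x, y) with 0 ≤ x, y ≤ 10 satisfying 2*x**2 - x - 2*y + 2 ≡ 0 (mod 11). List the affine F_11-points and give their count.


Affine F_11-points: {(0, 1), (1, 7), (2, 4), (3, 3), (4, 4), (5, 7), (6, 1), (7, 8), (8, 6), (9, 6), (10, 8)}; count = 11.

For each of the 121 pairs (x, y) ∈ F_11², evaluate f(x, y) mod 11. Record the zeros.
  x = 0: [0↦2, 1↦0, 2↦9, 3↦7, 4↦5, 5↦3, 6↦1, 7↦10, 8↦8, 9↦6, 10↦4]  zeros at y ∈ {1}
  x = 1: [0↦3, 1↦1, 2↦10, 3↦8, 4↦6, 5↦4, 6↦2, 7↦0, 8↦9, 9↦7, 10↦5]  zeros at y ∈ {7}
  x = 2: [0↦8, 1↦6, 2↦4, 3↦2, 4↦0, 5↦9, 6↦7, 7↦5, 8↦3, 9↦1, 10↦10]  zeros at y ∈ {4}
  x = 3: [0↦6, 1↦4, 2↦2, 3↦0, 4↦9, 5↦7, 6↦5, 7↦3, 8↦1, 9↦10, 10↦8]  zeros at y ∈ {3}
  x = 4: [0↦8, 1↦6, 2↦4, 3↦2, 4↦0, 5↦9, 6↦7, 7↦5, 8↦3, 9↦1, 10↦10]  zeros at y ∈ {4}
  x = 5: [0↦3, 1↦1, 2↦10, 3↦8, 4↦6, 5↦4, 6↦2, 7↦0, 8↦9, 9↦7, 10↦5]  zeros at y ∈ {7}
  x = 6: [0↦2, 1↦0, 2↦9, 3↦7, 4↦5, 5↦3, 6↦1, 7↦10, 8↦8, 9↦6, 10↦4]  zeros at y ∈ {1}
  x = 7: [0↦5, 1↦3, 2↦1, 3↦10, 4↦8, 5↦6, 6↦4, 7↦2, 8↦0, 9↦9, 10↦7]  zeros at y ∈ {8}
  x = 8: [0↦1, 1↦10, 2↦8, 3↦6, 4↦4, 5↦2, 6↦0, 7↦9, 8↦7, 9↦5, 10↦3]  zeros at y ∈ {6}
  x = 9: [0↦1, 1↦10, 2↦8, 3↦6, 4↦4, 5↦2, 6↦0, 7↦9, 8↦7, 9↦5, 10↦3]  zeros at y ∈ {6}
  x = 10: [0↦5, 1↦3, 2↦1, 3↦10, 4↦8, 5↦6, 6↦4, 7↦2, 8↦0, 9↦9, 10↦7]  zeros at y ∈ {8}
Collecting zeros: affine points = {(0, 1), (1, 7), (2, 4), (3, 3), (4, 4), (5, 7), (6, 1), (7, 8), (8, 6), (9, 6), (10, 8)}.
Total count |C(F_11)_aff| = 11.


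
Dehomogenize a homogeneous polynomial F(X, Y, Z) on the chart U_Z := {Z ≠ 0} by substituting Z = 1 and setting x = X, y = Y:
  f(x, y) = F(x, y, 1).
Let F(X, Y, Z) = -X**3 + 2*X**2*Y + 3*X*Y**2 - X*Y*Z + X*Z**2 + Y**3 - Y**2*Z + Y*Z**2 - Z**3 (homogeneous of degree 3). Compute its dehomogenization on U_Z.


f(x, y) = -x**3 + 2*x**2*y + 3*x*y**2 - x*y + x + y**3 - y**2 + y - 1

On U_Z we set Z = 1. Each monomial c·X^i·Y^j·Z^k in F becomes c·x^i·y^j·1^k = c·x^i·y^j.
Substituting Z = 1: F(X, Y, 1) = -x**3 + 2*x**2*y + 3*x*y**2 - x*y + x + y**3 - y**2 + y - 1.
Note: deg(f) ≤ deg(F) = 3; strict inequality happens when F is divisible by Z (lost terms).


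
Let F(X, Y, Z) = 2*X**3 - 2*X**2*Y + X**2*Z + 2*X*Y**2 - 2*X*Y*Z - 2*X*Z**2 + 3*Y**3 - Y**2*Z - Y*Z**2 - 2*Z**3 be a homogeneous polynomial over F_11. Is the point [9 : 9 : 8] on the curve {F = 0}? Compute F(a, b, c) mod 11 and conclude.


F(9,9,8) ≡ 4 (mod 11); P is NOT on the curve.

Evaluate F(9, 9, 8) term-by-term (mod 11).
  2*X**3 ↦ 2·729·1·1 = 1458
  -2*X**2*Y ↦ -2·81·9·1 = -1458
  X**2*Z ↦ 1·81·1·8 = 648
  2*X*Y**2 ↦ 2·9·81·1 = 1458
  -2*X*Y*Z ↦ -2·9·9·8 = -1296
  -2*X*Z**2 ↦ -2·9·1·64 = -1152
  3*Y**3 ↦ 3·1·729·1 = 2187
  -Y**2*Z ↦ -1·1·81·8 = -648
  -Y*Z**2 ↦ -1·1·9·64 = -576
  -2*Z**3 ↦ -2·1·1·512 = -1024
Sum: F(9, 9, 8) = (1458) + (-1458) + (648) + (1458) + (-1296) + (-1152) + (2187) + (-648) + (-576) + (-1024) = -403.
Reducing mod 11: -403 ≡ 4 (mod 11).
Since F(a, b, c) ≡ 4 ≠ 0 (mod 11), P does NOT lie on the curve.


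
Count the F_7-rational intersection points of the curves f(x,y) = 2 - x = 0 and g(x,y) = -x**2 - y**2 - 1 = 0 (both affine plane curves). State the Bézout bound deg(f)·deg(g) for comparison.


Common zeros: {(2, 3), (2, 4)}; count = 2; Bézout bound = 2.

deg(f) = 1, deg(g) = 2, so Bézout bound = 2.
Scan x ∈ F_7. For each x, list the y ∈ F_7 with f(x, y) ≡ 0 and those with g(x, y) ≡ 0 (mod 7); the common zeros in that column are the intersection.
  x = 0: f ≡ 0 at y ∈ ∅; g ≡ 0 at y ∈ ∅; common: ∅.
  x = 1: f ≡ 0 at y ∈ ∅; g ≡ 0 at y ∈ ∅; common: ∅.
  x = 2: f ≡ 0 at y ∈ {0, 1, 2, 3, 4, 5, 6}; g ≡ 0 at y ∈ {3, 4}; common: {3, 4}.
  x = 3: f ≡ 0 at y ∈ ∅; g ≡ 0 at y ∈ {2, 5}; common: ∅.
  x = 4: f ≡ 0 at y ∈ ∅; g ≡ 0 at y ∈ {2, 5}; common: ∅.
  x = 5: f ≡ 0 at y ∈ ∅; g ≡ 0 at y ∈ {3, 4}; common: ∅.
  x = 6: f ≡ 0 at y ∈ ∅; g ≡ 0 at y ∈ ∅; common: ∅.
Collecting: common zeros = {(2, 3), (2, 4)}, so the count is 2.
Comparison with the Bézout bound: 2 ≤ 2 = deg(f)·deg(g), as expected for curves with no common component (the bound is attained).


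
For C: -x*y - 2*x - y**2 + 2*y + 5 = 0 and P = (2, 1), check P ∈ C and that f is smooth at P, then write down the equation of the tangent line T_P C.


Tangent line at P: -3*x - 2*y + 8 = 0.

Step 1: f(2, 1) = 0, so P lies on C.
Step 2: partial derivatives
  f_x(x, y) = -y - 2, f_y(x, y) = -x - 2*y + 2.
  f_x(P) = -3, f_y(P) = -2 (gradient nonzero, so P is smooth).
Step 3: tangent line at P: -3·(x − 2) + -2·(y − 1) = 0.
Expanding: -3*x - 2*y + 8 = 0.


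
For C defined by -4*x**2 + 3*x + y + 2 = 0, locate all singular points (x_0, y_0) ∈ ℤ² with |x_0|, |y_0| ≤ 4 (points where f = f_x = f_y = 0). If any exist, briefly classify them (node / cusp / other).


No singular points in the scanned grid; C is smooth there.

Compute partial derivatives:
  f_x = 3 - 8*x.
  f_y = 1.
f_y = 1 is a nonzero constant, so f_y never vanishes: no point (x, y) can satisfy f = f_x = f_y = 0. In particular no (x, y) ∈ {−4, ..., 4}² is singular; the curve is smooth.


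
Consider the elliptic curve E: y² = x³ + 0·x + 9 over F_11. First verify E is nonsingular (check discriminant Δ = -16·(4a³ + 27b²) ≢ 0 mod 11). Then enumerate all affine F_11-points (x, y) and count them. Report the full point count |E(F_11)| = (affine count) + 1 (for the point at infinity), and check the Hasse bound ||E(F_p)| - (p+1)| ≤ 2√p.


Affine points = {(0, 3), (0, 8), (3, 5), (3, 6), (6, 4), (6, 7), (7, 0), (8, 2), (8, 9), (9, 1), (9, 10)}; affine count = 11; |E(F_11)| = 12.

Discriminant check: Δ ∝ 4a³ + 27b² = 4·0³ + 27·9² = 4·0 + 27·81 ≡ 9 (mod 11). Nonzero ⇒ E is nonsingular.
For each x ∈ F_11, compute rhs = x³ + 0·x + 9 mod 11, then count y ∈ F_11 with y² ≡ rhs.
  x = 0: rhs = 9, matching y values: 3, 8 (2 points).
  x = 1: rhs = 10, matching y values: none (0 points).
  x = 2: rhs = 6, matching y values: none (0 points).
  x = 3: rhs = 3, matching y values: 5, 6 (2 points).
  x = 4: rhs = 7, matching y values: none (0 points).
  x = 5: rhs = 2, matching y values: none (0 points).
  x = 6: rhs = 5, matching y values: 4, 7 (2 points).
  x = 7: rhs = 0, matching y values: 0 (1 points).
  x = 8: rhs = 4, matching y values: 2, 9 (2 points).
  x = 9: rhs = 1, matching y values: 1, 10 (2 points).
  x = 10: rhs = 8, matching y values: none (0 points).
Total affine count: 11.
Full point count |E(F_11)| = 11 + 1 = 12.
Hasse bound: |12 − (11+1)| = |0| = 0 ≤ 2√11 ≈ 6.6332 ✓.


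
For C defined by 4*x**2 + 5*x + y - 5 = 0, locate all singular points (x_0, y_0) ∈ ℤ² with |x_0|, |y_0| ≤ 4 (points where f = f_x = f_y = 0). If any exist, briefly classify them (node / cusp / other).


No singular points in the scanned grid; C is smooth there.

Compute partial derivatives:
  f_x = 8*x + 5.
  f_y = 1.
f_y = 1 is a nonzero constant, so f_y never vanishes: no point (x, y) can satisfy f = f_x = f_y = 0. In particular no (x, y) ∈ {−4, ..., 4}² is singular; the curve is smooth.


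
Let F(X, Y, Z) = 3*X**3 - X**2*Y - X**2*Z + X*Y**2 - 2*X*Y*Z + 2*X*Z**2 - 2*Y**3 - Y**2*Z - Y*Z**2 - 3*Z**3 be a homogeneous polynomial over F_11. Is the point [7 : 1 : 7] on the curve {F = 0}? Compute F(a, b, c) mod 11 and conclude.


F(7,1,7) ≡ 2 (mod 11); P is NOT on the curve.

Evaluate F(7, 1, 7) term-by-term (mod 11).
  3*X**3 ↦ 3·343·1·1 = 1029
  -X**2*Y ↦ -1·49·1·1 = -49
  -X**2*Z ↦ -1·49·1·7 = -343
  X*Y**2 ↦ 1·7·1·1 = 7
  -2*X*Y*Z ↦ -2·7·1·7 = -98
  2*X*Z**2 ↦ 2·7·1·49 = 686
  -2*Y**3 ↦ -2·1·1·1 = -2
  -Y**2*Z ↦ -1·1·1·7 = -7
  -Y*Z**2 ↦ -1·1·1·49 = -49
  -3*Z**3 ↦ -3·1·1·343 = -1029
Sum: F(7, 1, 7) = (1029) + (-49) + (-343) + (7) + (-98) + (686) + (-2) + (-7) + (-49) + (-1029) = 145.
Reducing mod 11: 145 ≡ 2 (mod 11).
Since F(a, b, c) ≡ 2 ≠ 0 (mod 11), P does NOT lie on the curve.


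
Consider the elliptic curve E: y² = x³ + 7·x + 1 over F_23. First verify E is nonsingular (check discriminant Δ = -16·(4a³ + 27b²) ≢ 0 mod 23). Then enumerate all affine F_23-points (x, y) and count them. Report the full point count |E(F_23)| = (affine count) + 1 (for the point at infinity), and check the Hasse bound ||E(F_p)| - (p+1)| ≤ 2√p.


Affine points = {(0, 1), (0, 22), (1, 3), (1, 20), (2, 0), (3, 7), (3, 16), (4, 1), (4, 22), (5, 0), (6, 11), (6, 12), (7, 5), (7, 18), (10, 6), (10, 17), (11, 11), (11, 12), (13, 9), (13, 14), (15, 10), (15, 13), (16, 0), (18, 5), (18, 18), (19, 1), (19, 22), (21, 5), (21, 18), (22, 4), (22, 19)}; affine count = 31; |E(F_23)| = 32.

Discriminant check: Δ ∝ 4a³ + 27b² = 4·7³ + 27·1² = 4·343 + 27·1 ≡ 19 (mod 23). Nonzero ⇒ E is nonsingular.
For each x ∈ F_23, compute rhs = x³ + 7·x + 1 mod 23, then count y ∈ F_23 with y² ≡ rhs.
  x = 0: rhs = 1, matching y values: 1, 22 (2 points).
  x = 1: rhs = 9, matching y values: 3, 20 (2 points).
  x = 2: rhs = 0, matching y values: 0 (1 points).
  x = 3: rhs = 3, matching y values: 7, 16 (2 points).
  x = 4: rhs = 1, matching y values: 1, 22 (2 points).
  x = 5: rhs = 0, matching y values: 0 (1 points).
  x = 6: rhs = 6, matching y values: 11, 12 (2 points).
  x = 7: rhs = 2, matching y values: 5, 18 (2 points).
  x = 8: rhs = 17, matching y values: none (0 points).
  x = 9: rhs = 11, matching y values: none (0 points).
  x = 10: rhs = 13, matching y values: 6, 17 (2 points).
  x = 11: rhs = 6, matching y values: 11, 12 (2 points).
  x = 12: rhs = 19, matching y values: none (0 points).
  x = 13: rhs = 12, matching y values: 9, 14 (2 points).
  x = 14: rhs = 14, matching y values: none (0 points).
  x = 15: rhs = 8, matching y values: 10, 13 (2 points).
  x = 16: rhs = 0, matching y values: 0 (1 points).
  x = 17: rhs = 19, matching y values: none (0 points).
  x = 18: rhs = 2, matching y values: 5, 18 (2 points).
  x = 19: rhs = 1, matching y values: 1, 22 (2 points).
  x = 20: rhs = 22, matching y values: none (0 points).
  x = 21: rhs = 2, matching y values: 5, 18 (2 points).
  x = 22: rhs = 16, matching y values: 4, 19 (2 points).
Total affine count: 31.
Full point count |E(F_23)| = 31 + 1 = 32.
Hasse bound: |32 − (23+1)| = |8| = 8 ≤ 2√23 ≈ 9.5917 ✓.


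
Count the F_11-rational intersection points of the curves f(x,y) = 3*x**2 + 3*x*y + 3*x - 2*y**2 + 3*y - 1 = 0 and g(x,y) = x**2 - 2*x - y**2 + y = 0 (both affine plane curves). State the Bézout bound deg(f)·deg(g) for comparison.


Common zeros: {(0, 1), (4, 6)}; count = 2; Bézout bound = 4.

deg(f) = 2, deg(g) = 2, so Bézout bound = 4.
Scan x ∈ F_11. For each x, list the y ∈ F_11 with f(x, y) ≡ 0 and those with g(x, y) ≡ 0 (mod 11); the common zeros in that column are the intersection.
  x = 0: f ≡ 0 at y ∈ {1, 6}; g ≡ 0 at y ∈ {0, 1}; common: {1}.
  x = 1: f ≡ 0 at y ∈ ∅; g ≡ 0 at y ∈ ∅; common: ∅.
  x = 2: f ≡ 0 at y ∈ ∅; g ≡ 0 at y ∈ {0, 1}; common: ∅.
  x = 3: f ≡ 0 at y ∈ ∅; g ≡ 0 at y ∈ ∅; common: ∅.
  x = 4: f ≡ 0 at y ∈ {6, 7}; g ≡ 0 at y ∈ {6}; common: {6}.
  x = 5: f ≡ 0 at y ∈ ∅; g ≡ 0 at y ∈ ∅; common: ∅.
  x = 6: f ≡ 0 at y ∈ {8}; g ≡ 0 at y ∈ {2, 10}; common: ∅.
  x = 7: f ≡ 0 at y ∈ {4, 8}; g ≡ 0 at y ∈ {2, 10}; common: ∅.
  x = 8: f ≡ 0 at y ∈ ∅; g ≡ 0 at y ∈ ∅; common: ∅.
  x = 9: f ≡ 0 at y ∈ {1, 3}; g ≡ 0 at y ∈ {6}; common: ∅.
  x = 10: f ≡ 0 at y ∈ {4, 7}; g ≡ 0 at y ∈ ∅; common: ∅.
Collecting: common zeros = {(0, 1), (4, 6)}, so the count is 2.
Comparison with the Bézout bound: 2 ≤ 4 = deg(f)·deg(g), as expected for curves with no common component (the affine F_11-count falls short of the bound because intersections may lie at infinity, over extension fields, or carry multiplicity).


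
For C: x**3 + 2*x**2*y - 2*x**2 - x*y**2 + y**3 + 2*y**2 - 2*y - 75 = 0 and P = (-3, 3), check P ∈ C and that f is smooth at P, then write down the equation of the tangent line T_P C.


Tangent line at P: -6*x + 73*y - 237 = 0.

Step 1: f(-3, 3) = 0, so P lies on C.
Step 2: partial derivatives
  f_x(x, y) = 3*x**2 + 4*x*y - 4*x - y**2, f_y(x, y) = 2*x**2 - 2*x*y + 3*y**2 + 4*y - 2.
  f_x(P) = -6, f_y(P) = 73 (gradient nonzero, so P is smooth).
Step 3: tangent line at P: -6·(x − -3) + 73·(y − 3) = 0.
Expanding: -6*x + 73*y - 237 = 0.


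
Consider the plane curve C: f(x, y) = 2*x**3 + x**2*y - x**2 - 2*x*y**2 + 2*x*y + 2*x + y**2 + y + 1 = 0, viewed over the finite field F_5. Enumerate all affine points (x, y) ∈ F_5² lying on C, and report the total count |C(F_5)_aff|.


Affine F_5-points: {(2, 4), (3, 3)}; count = 2.

For each of the 25 pairs (x, y) ∈ F_5², evaluate f(x, y) mod 5. Record the zeros.
  x = 0: [0↦1, 1↦3, 2↦2, 3↦3, 4↦1]  zeros at y ∈ ∅
  x = 1: [0↦4, 1↦2, 2↦3, 3↦2, 4↦4]  zeros at y ∈ ∅
  x = 2: [0↦2, 1↦3, 2↦3, 3↦2, 4↦0]  zeros at y ∈ {4}
  x = 3: [0↦2, 1↦3, 2↦4, 3↦0, 4↦1]  zeros at y ∈ {3}
  x = 4: [0↦1, 1↦4, 2↦3, 3↦3, 4↦4]  zeros at y ∈ ∅
Collecting zeros: affine points = {(2, 4), (3, 3)}.
Total count |C(F_5)_aff| = 2.


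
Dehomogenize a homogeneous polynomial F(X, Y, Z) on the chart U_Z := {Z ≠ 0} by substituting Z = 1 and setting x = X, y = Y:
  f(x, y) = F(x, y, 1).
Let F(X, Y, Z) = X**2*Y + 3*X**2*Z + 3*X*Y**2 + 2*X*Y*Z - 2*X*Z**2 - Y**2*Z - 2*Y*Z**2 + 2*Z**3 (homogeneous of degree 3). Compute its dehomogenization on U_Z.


f(x, y) = x**2*y + 3*x**2 + 3*x*y**2 + 2*x*y - 2*x - y**2 - 2*y + 2

On U_Z we set Z = 1. Each monomial c·X^i·Y^j·Z^k in F becomes c·x^i·y^j·1^k = c·x^i·y^j.
Substituting Z = 1: F(X, Y, 1) = x**2*y + 3*x**2 + 3*x*y**2 + 2*x*y - 2*x - y**2 - 2*y + 2.
Note: deg(f) ≤ deg(F) = 3; strict inequality happens when F is divisible by Z (lost terms).


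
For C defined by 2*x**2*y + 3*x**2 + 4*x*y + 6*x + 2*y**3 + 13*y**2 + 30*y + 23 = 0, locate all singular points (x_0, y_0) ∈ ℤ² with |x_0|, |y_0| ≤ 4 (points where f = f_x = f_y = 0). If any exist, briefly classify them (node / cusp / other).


Singular points: {(-1, -2)}; classification: node.

Compute partial derivatives:
  f_x = 4*x*y + 6*x + 4*y + 6.
  f_y = 2*x**2 + 4*x + 6*y**2 + 26*y + 30.
Scan x_0 ∈ {−4, ..., 4}. For each x_0, f_y(x_0, y) is a polynomial in y; find its integer roots y ∈ {−4, ..., 4}, then test f_x and f at those candidates.
  x = -4: f_y(-4, y) = 6*y**2 + 26*y + 46; no integer root y with |y| ≤ 4.
  x = -3: f_y(-3, y) = 6*y**2 + 26*y + 36; no integer root y with |y| ≤ 4.
  x = -2: f_y(-2, y) = 6*y**2 + 26*y + 30; no integer root y with |y| ≤ 4.
  x = -1: f_y(-1, y) = 6*y**2 + 26*y + 28; vanishes at y ∈ {-2}. (-1, -2): f_x = 0, f = 0 — SINGULAR.
  x = 0: f_y(0, y) = 6*y**2 + 26*y + 30; no integer root y with |y| ≤ 4.
  x = 1: f_y(1, y) = 6*y**2 + 26*y + 36; no integer root y with |y| ≤ 4.
  x = 2: f_y(2, y) = 6*y**2 + 26*y + 46; no integer root y with |y| ≤ 4.
  x = 3: f_y(3, y) = 6*y**2 + 26*y + 60; no integer root y with |y| ≤ 4.
  x = 4: f_y(4, y) = 6*y**2 + 26*y + 78; no integer root y with |y| ≤ 4.
Only singular point on the grid: (-1, -2).
Classify: substitute x = -1 + u, y = -2 + v and expand: f = 2*u**2*v - u**2 + 2*v**3 + v**2.
No constant or linear terms (consistent with a singular point). Quadratic part: -u**2 + v**2. Cubic part: 2*u**2*v + 2*v**3.
The quadratic part v**2 - u**2 = (v − u)(v + u) splits into two distinct linear factors, so there are two distinct tangent lines y − -2 = ±(x − -1) — this is a node (ordinary double point).
Classification: node.


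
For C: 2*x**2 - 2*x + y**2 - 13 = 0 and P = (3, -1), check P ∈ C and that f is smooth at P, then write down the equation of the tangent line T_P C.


Tangent line at P: 10*x - 2*y - 32 = 0.

Step 1: f(3, -1) = 0, so P lies on C.
Step 2: partial derivatives
  f_x(x, y) = 4*x - 2, f_y(x, y) = 2*y.
  f_x(P) = 10, f_y(P) = -2 (gradient nonzero, so P is smooth).
Step 3: tangent line at P: 10·(x − 3) + -2·(y − -1) = 0.
Expanding: 10*x - 2*y - 32 = 0.


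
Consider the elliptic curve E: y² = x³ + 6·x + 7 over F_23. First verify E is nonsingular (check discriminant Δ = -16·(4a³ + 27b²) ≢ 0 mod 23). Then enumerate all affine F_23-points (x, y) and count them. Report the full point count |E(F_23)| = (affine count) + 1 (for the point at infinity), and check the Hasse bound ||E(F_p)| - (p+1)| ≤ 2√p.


Affine points = {(2, 2), (2, 21), (3, 11), (3, 12), (4, 7), (4, 16), (5, 1), (5, 22), (6, 11), (6, 12), (7, 1), (7, 22), (9, 10), (9, 13), (10, 3), (10, 20), (11, 1), (11, 22), (12, 6), (12, 17), (14, 11), (14, 12), (16, 6), (16, 17), (17, 10), (17, 13), (18, 6), (18, 17), (20, 10), (20, 13), (22, 0)}; affine count = 31; |E(F_23)| = 32.

Discriminant check: Δ ∝ 4a³ + 27b² = 4·6³ + 27·7² = 4·216 + 27·49 ≡ 2 (mod 23). Nonzero ⇒ E is nonsingular.
For each x ∈ F_23, compute rhs = x³ + 6·x + 7 mod 23, then count y ∈ F_23 with y² ≡ rhs.
  x = 0: rhs = 7, matching y values: none (0 points).
  x = 1: rhs = 14, matching y values: none (0 points).
  x = 2: rhs = 4, matching y values: 2, 21 (2 points).
  x = 3: rhs = 6, matching y values: 11, 12 (2 points).
  x = 4: rhs = 3, matching y values: 7, 16 (2 points).
  x = 5: rhs = 1, matching y values: 1, 22 (2 points).
  x = 6: rhs = 6, matching y values: 11, 12 (2 points).
  x = 7: rhs = 1, matching y values: 1, 22 (2 points).
  x = 8: rhs = 15, matching y values: none (0 points).
  x = 9: rhs = 8, matching y values: 10, 13 (2 points).
  x = 10: rhs = 9, matching y values: 3, 20 (2 points).
  x = 11: rhs = 1, matching y values: 1, 22 (2 points).
  x = 12: rhs = 13, matching y values: 6, 17 (2 points).
  x = 13: rhs = 5, matching y values: none (0 points).
  x = 14: rhs = 6, matching y values: 11, 12 (2 points).
  x = 15: rhs = 22, matching y values: none (0 points).
  x = 16: rhs = 13, matching y values: 6, 17 (2 points).
  x = 17: rhs = 8, matching y values: 10, 13 (2 points).
  x = 18: rhs = 13, matching y values: 6, 17 (2 points).
  x = 19: rhs = 11, matching y values: none (0 points).
  x = 20: rhs = 8, matching y values: 10, 13 (2 points).
  x = 21: rhs = 10, matching y values: none (0 points).
  x = 22: rhs = 0, matching y values: 0 (1 points).
Total affine count: 31.
Full point count |E(F_23)| = 31 + 1 = 32.
Hasse bound: |32 − (23+1)| = |8| = 8 ≤ 2√23 ≈ 9.5917 ✓.


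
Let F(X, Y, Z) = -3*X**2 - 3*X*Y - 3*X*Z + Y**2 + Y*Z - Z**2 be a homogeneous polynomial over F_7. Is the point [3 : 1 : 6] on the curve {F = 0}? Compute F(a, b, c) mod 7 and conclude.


F(3,1,6) ≡ 0 (mod 7); P is on the curve.

Evaluate F(3, 1, 6) term-by-term (mod 7).
  -3*X**2 ↦ -3·9·1·1 = -27
  -3*X*Y ↦ -3·3·1·1 = -9
  -3*X*Z ↦ -3·3·1·6 = -54
  Y**2 ↦ 1·1·1·1 = 1
  Y*Z ↦ 1·1·1·6 = 6
  -Z**2 ↦ -1·1·1·36 = -36
Sum: F(3, 1, 6) = (-27) + (-9) + (-54) + (1) + (6) + (-36) = -119.
Reducing mod 7: -119 ≡ 0 (mod 7).
Since F(a, b, c) ≡ 0 (mod 7), P lies on the curve.


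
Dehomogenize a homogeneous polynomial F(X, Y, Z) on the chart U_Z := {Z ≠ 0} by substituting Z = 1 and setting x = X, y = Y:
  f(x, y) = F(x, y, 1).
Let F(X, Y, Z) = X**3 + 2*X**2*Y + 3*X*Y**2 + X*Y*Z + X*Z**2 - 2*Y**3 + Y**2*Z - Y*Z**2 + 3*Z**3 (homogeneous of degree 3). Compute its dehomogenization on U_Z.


f(x, y) = x**3 + 2*x**2*y + 3*x*y**2 + x*y + x - 2*y**3 + y**2 - y + 3

On U_Z we set Z = 1. Each monomial c·X^i·Y^j·Z^k in F becomes c·x^i·y^j·1^k = c·x^i·y^j.
Substituting Z = 1: F(X, Y, 1) = x**3 + 2*x**2*y + 3*x*y**2 + x*y + x - 2*y**3 + y**2 - y + 3.
Note: deg(f) ≤ deg(F) = 3; strict inequality happens when F is divisible by Z (lost terms).


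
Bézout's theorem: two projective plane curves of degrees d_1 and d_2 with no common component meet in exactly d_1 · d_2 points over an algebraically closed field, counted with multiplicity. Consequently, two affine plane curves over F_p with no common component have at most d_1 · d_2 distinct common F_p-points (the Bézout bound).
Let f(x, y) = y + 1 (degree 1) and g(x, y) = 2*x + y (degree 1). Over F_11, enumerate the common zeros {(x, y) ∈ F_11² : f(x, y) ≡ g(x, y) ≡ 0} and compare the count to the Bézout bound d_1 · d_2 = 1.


Common zeros: {(6, 10)}; count = 1; Bézout bound = 1.

deg(f) = 1, deg(g) = 1, so Bézout bound = 1.
Scan x ∈ F_11. For each x, list the y ∈ F_11 with f(x, y) ≡ 0 and those with g(x, y) ≡ 0 (mod 11); the common zeros in that column are the intersection.
  x = 0: f ≡ 0 at y ∈ {10}; g ≡ 0 at y ∈ {0}; common: ∅.
  x = 1: f ≡ 0 at y ∈ {10}; g ≡ 0 at y ∈ {9}; common: ∅.
  x = 2: f ≡ 0 at y ∈ {10}; g ≡ 0 at y ∈ {7}; common: ∅.
  x = 3: f ≡ 0 at y ∈ {10}; g ≡ 0 at y ∈ {5}; common: ∅.
  x = 4: f ≡ 0 at y ∈ {10}; g ≡ 0 at y ∈ {3}; common: ∅.
  x = 5: f ≡ 0 at y ∈ {10}; g ≡ 0 at y ∈ {1}; common: ∅.
  x = 6: f ≡ 0 at y ∈ {10}; g ≡ 0 at y ∈ {10}; common: {10}.
  x = 7: f ≡ 0 at y ∈ {10}; g ≡ 0 at y ∈ {8}; common: ∅.
  x = 8: f ≡ 0 at y ∈ {10}; g ≡ 0 at y ∈ {6}; common: ∅.
  x = 9: f ≡ 0 at y ∈ {10}; g ≡ 0 at y ∈ {4}; common: ∅.
  x = 10: f ≡ 0 at y ∈ {10}; g ≡ 0 at y ∈ {2}; common: ∅.
Collecting: common zeros = {(6, 10)}, so the count is 1.
Comparison with the Bézout bound: 1 ≤ 1 = deg(f)·deg(g), as expected for curves with no common component (the bound is attained).


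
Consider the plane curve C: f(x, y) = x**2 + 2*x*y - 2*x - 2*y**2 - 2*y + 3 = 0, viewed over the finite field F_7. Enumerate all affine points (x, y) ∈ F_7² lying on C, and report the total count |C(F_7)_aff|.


Affine F_7-points: {(0, 3), (1, 1), (1, 6), (2, 4), (3, 3), (3, 6), (6, 1), (6, 4)}; count = 8.

For each of the 49 pairs (x, y) ∈ F_7², evaluate f(x, y) mod 7. Record the zeros.
  x = 0: [0↦3, 1↦6, 2↦5, 3↦0, 4↦5, 5↦6, 6↦3]  zeros at y ∈ {3}
  x = 1: [0↦2, 1↦0, 2↦1, 3↦5, 4↦5, 5↦1, 6↦0]  zeros at y ∈ {1, 6}
  x = 2: [0↦3, 1↦3, 2↦6, 3↦5, 4↦0, 5↦5, 6↦6]  zeros at y ∈ {4}
  x = 3: [0↦6, 1↦1, 2↦6, 3↦0, 4↦4, 5↦4, 6↦0]  zeros at y ∈ {3, 6}
  x = 4: [0↦4, 1↦1, 2↦1, 3↦4, 4↦3, 5↦5, 6↦3]  zeros at y ∈ ∅
  x = 5: [0↦4, 1↦3, 2↦5, 3↦3, 4↦4, 5↦1, 6↦1]  zeros at y ∈ ∅
  x = 6: [0↦6, 1↦0, 2↦4, 3↦4, 4↦0, 5↦6, 6↦1]  zeros at y ∈ {1, 4}
Collecting zeros: affine points = {(0, 3), (1, 1), (1, 6), (2, 4), (3, 3), (3, 6), (6, 1), (6, 4)}.
Total count |C(F_7)_aff| = 8.


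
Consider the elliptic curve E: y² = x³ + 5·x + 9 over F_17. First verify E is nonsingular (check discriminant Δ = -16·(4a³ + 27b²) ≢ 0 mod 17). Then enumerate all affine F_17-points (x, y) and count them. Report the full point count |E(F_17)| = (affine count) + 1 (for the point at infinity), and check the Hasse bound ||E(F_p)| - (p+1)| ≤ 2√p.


Affine points = {(0, 3), (0, 14), (1, 7), (1, 10), (3, 0), (4, 5), (4, 12), (6, 0), (7, 8), (7, 9), (8, 0), (9, 1), (9, 16), (11, 1), (11, 16), (14, 1), (14, 16), (15, 5), (15, 12)}; affine count = 19; |E(F_17)| = 20.

Discriminant check: Δ ∝ 4a³ + 27b² = 4·5³ + 27·9² = 4·125 + 27·81 ≡ 1 (mod 17). Nonzero ⇒ E is nonsingular.
For each x ∈ F_17, compute rhs = x³ + 5·x + 9 mod 17, then count y ∈ F_17 with y² ≡ rhs.
  x = 0: rhs = 9, matching y values: 3, 14 (2 points).
  x = 1: rhs = 15, matching y values: 7, 10 (2 points).
  x = 2: rhs = 10, matching y values: none (0 points).
  x = 3: rhs = 0, matching y values: 0 (1 points).
  x = 4: rhs = 8, matching y values: 5, 12 (2 points).
  x = 5: rhs = 6, matching y values: none (0 points).
  x = 6: rhs = 0, matching y values: 0 (1 points).
  x = 7: rhs = 13, matching y values: 8, 9 (2 points).
  x = 8: rhs = 0, matching y values: 0 (1 points).
  x = 9: rhs = 1, matching y values: 1, 16 (2 points).
  x = 10: rhs = 5, matching y values: none (0 points).
  x = 11: rhs = 1, matching y values: 1, 16 (2 points).
  x = 12: rhs = 12, matching y values: none (0 points).
  x = 13: rhs = 10, matching y values: none (0 points).
  x = 14: rhs = 1, matching y values: 1, 16 (2 points).
  x = 15: rhs = 8, matching y values: 5, 12 (2 points).
  x = 16: rhs = 3, matching y values: none (0 points).
Total affine count: 19.
Full point count |E(F_17)| = 19 + 1 = 20.
Hasse bound: |20 − (17+1)| = |2| = 2 ≤ 2√17 ≈ 8.2462 ✓.


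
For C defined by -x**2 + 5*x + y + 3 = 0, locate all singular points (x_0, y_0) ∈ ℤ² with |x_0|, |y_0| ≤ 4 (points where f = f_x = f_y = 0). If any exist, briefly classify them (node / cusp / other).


No singular points in the scanned grid; C is smooth there.

Compute partial derivatives:
  f_x = 5 - 2*x.
  f_y = 1.
f_y = 1 is a nonzero constant, so f_y never vanishes: no point (x, y) can satisfy f = f_x = f_y = 0. In particular no (x, y) ∈ {−4, ..., 4}² is singular; the curve is smooth.


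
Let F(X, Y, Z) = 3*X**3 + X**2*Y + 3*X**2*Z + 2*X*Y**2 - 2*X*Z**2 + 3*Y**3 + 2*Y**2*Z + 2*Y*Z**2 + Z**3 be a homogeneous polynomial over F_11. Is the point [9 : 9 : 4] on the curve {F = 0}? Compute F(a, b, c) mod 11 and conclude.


F(9,9,4) ≡ 6 (mod 11); P is NOT on the curve.

Evaluate F(9, 9, 4) term-by-term (mod 11).
  3*X**3 ↦ 3·729·1·1 = 2187
  X**2*Y ↦ 1·81·9·1 = 729
  3*X**2*Z ↦ 3·81·1·4 = 972
  2*X*Y**2 ↦ 2·9·81·1 = 1458
  -2*X*Z**2 ↦ -2·9·1·16 = -288
  3*Y**3 ↦ 3·1·729·1 = 2187
  2*Y**2*Z ↦ 2·1·81·4 = 648
  2*Y*Z**2 ↦ 2·1·9·16 = 288
  Z**3 ↦ 1·1·1·64 = 64
Sum: F(9, 9, 4) = (2187) + (729) + (972) + (1458) + (-288) + (2187) + (648) + (288) + (64) = 8245.
Reducing mod 11: 8245 ≡ 6 (mod 11).
Since F(a, b, c) ≡ 6 ≠ 0 (mod 11), P does NOT lie on the curve.


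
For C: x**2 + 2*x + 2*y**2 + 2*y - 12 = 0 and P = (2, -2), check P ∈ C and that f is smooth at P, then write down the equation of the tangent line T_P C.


Tangent line at P: 6*x - 6*y - 24 = 0.

Step 1: f(2, -2) = 0, so P lies on C.
Step 2: partial derivatives
  f_x(x, y) = 2*x + 2, f_y(x, y) = 4*y + 2.
  f_x(P) = 6, f_y(P) = -6 (gradient nonzero, so P is smooth).
Step 3: tangent line at P: 6·(x − 2) + -6·(y − -2) = 0.
Expanding: 6*x - 6*y - 24 = 0.


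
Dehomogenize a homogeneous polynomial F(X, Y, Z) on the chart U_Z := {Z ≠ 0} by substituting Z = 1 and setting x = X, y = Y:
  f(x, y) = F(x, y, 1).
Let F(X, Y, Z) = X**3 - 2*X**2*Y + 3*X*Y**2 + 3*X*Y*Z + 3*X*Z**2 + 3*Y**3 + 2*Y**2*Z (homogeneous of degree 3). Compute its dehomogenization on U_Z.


f(x, y) = x**3 - 2*x**2*y + 3*x*y**2 + 3*x*y + 3*x + 3*y**3 + 2*y**2

On U_Z we set Z = 1. Each monomial c·X^i·Y^j·Z^k in F becomes c·x^i·y^j·1^k = c·x^i·y^j.
Substituting Z = 1: F(X, Y, 1) = x**3 - 2*x**2*y + 3*x*y**2 + 3*x*y + 3*x + 3*y**3 + 2*y**2.
Note: deg(f) ≤ deg(F) = 3; strict inequality happens when F is divisible by Z (lost terms).


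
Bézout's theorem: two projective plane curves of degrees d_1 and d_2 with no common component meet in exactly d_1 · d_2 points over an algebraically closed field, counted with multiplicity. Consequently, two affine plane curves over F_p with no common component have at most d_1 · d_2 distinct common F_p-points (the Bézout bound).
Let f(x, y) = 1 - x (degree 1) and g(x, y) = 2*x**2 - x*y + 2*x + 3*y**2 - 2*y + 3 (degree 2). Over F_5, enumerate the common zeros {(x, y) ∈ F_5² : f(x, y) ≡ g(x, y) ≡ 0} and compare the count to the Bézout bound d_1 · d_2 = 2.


Common zeros: {(1, 3)}; count = 1; Bézout bound = 2.

deg(f) = 1, deg(g) = 2, so Bézout bound = 2.
Scan x ∈ F_5. For each x, list the y ∈ F_5 with f(x, y) ≡ 0 and those with g(x, y) ≡ 0 (mod 5); the common zeros in that column are the intersection.
  x = 0: f ≡ 0 at y ∈ ∅; g ≡ 0 at y ∈ ∅; common: ∅.
  x = 1: f ≡ 0 at y ∈ {0, 1, 2, 3, 4}; g ≡ 0 at y ∈ {3}; common: {3}.
  x = 2: f ≡ 0 at y ∈ ∅; g ≡ 0 at y ∈ {0, 3}; common: ∅.
  x = 3: f ≡ 0 at y ∈ ∅; g ≡ 0 at y ∈ {1, 4}; common: ∅.
  x = 4: f ≡ 0 at y ∈ ∅; g ≡ 0 at y ∈ {1}; common: ∅.
Collecting: common zeros = {(1, 3)}, so the count is 1.
Comparison with the Bézout bound: 1 ≤ 2 = deg(f)·deg(g), as expected for curves with no common component (the affine F_5-count falls short of the bound because intersections may lie at infinity, over extension fields, or carry multiplicity).


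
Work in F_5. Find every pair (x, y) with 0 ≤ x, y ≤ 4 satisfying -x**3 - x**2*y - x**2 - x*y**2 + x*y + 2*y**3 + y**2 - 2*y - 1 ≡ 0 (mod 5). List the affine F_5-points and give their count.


Affine F_5-points: {(0, 1), (0, 2), (0, 4), (1, 3), (2, 3), (3, 1), (3, 2), (3, 3), (4, 2)}; count = 9.

For each of the 25 pairs (x, y) ∈ F_5², evaluate f(x, y) mod 5. Record the zeros.
  x = 0: [0↦4, 1↦0, 2↦0, 3↦1, 4↦0]  zeros at y ∈ {1, 2, 4}
  x = 1: [0↦2, 1↦2, 2↦4, 3↦0, 4↦2]  zeros at y ∈ {3}
  x = 2: [0↦2, 1↦4, 2↦1, 3↦0, 4↦3]  zeros at y ∈ {3}
  x = 3: [0↦3, 1↦0, 2↦0, 3↦0, 4↦2]  zeros at y ∈ {1, 2, 3}
  x = 4: [0↦4, 1↦4, 2↦0, 3↦4, 4↦3]  zeros at y ∈ {2}
Collecting zeros: affine points = {(0, 1), (0, 2), (0, 4), (1, 3), (2, 3), (3, 1), (3, 2), (3, 3), (4, 2)}.
Total count |C(F_5)_aff| = 9.
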